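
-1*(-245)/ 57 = 245/ 57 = 4.30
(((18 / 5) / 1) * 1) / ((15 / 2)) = 0.48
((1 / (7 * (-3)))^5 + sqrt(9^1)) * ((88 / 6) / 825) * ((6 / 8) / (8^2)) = 6126151 / 9801842400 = 0.00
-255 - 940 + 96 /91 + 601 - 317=-82805 /91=-909.95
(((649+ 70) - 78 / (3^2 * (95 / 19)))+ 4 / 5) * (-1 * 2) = -21542 / 15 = -1436.13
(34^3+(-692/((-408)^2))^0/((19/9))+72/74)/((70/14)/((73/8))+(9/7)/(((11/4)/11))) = 14119813519/2044324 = 6906.84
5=5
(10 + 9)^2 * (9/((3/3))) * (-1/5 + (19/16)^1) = 256671/80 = 3208.39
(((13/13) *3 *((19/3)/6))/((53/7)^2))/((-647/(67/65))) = -62377/708794970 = -0.00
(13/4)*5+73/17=1397/68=20.54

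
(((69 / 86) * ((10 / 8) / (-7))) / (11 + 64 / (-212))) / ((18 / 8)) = -6095 / 1024002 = -0.01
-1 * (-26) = 26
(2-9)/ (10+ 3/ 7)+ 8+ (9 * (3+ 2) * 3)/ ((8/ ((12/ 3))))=10925/ 146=74.83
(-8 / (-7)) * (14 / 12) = 4 / 3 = 1.33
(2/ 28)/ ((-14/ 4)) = -1/ 49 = -0.02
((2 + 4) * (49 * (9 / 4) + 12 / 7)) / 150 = 627 / 140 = 4.48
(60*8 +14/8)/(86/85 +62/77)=12612215/47568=265.14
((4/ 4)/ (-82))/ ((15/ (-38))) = 19/ 615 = 0.03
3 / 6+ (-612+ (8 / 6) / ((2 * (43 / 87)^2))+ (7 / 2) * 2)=-2225349 / 3698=-601.77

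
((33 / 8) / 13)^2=1089 / 10816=0.10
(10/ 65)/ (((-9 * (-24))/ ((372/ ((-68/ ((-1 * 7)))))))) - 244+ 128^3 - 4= 16682968441/ 7956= 2096904.03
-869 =-869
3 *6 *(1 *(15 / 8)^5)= 6834375 / 16384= 417.14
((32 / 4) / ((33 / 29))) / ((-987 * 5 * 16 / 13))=-0.00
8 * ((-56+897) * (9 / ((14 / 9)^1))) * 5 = 1362420 / 7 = 194631.43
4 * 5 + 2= 22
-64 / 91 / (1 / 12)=-768 / 91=-8.44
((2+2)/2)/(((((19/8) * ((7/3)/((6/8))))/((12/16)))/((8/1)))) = 216/133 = 1.62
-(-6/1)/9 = 2/3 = 0.67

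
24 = 24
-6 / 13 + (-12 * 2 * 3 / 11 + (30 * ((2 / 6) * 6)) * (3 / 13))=978 / 143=6.84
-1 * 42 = -42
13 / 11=1.18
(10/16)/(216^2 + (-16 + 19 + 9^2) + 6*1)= 5/373968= 0.00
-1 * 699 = -699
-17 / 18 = -0.94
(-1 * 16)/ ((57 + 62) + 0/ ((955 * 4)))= -16/ 119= -0.13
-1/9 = -0.11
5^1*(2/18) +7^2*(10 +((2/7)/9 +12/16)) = 19039/36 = 528.86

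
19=19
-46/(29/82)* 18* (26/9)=-196144/29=-6763.59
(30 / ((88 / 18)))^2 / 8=18225 / 3872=4.71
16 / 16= 1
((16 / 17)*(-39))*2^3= -4992 / 17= -293.65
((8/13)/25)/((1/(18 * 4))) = 576/325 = 1.77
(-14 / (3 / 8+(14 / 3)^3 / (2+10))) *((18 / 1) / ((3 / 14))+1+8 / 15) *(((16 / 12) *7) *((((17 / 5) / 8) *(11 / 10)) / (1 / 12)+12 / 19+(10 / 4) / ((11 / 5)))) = -1395940108752 / 149722375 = -9323.52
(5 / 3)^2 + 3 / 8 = 227 / 72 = 3.15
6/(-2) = -3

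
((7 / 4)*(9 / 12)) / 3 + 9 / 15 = 83 / 80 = 1.04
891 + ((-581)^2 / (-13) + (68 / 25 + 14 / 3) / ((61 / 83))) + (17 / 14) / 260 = -83482073149 / 3330600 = -25065.18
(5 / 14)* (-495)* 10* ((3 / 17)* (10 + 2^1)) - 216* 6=-599724 / 119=-5039.70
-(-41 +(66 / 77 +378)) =-2365 / 7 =-337.86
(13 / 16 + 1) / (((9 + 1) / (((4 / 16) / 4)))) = 29 / 2560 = 0.01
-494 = -494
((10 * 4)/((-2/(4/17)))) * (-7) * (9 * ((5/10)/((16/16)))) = 2520/17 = 148.24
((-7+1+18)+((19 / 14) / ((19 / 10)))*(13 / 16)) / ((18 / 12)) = 1409 / 168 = 8.39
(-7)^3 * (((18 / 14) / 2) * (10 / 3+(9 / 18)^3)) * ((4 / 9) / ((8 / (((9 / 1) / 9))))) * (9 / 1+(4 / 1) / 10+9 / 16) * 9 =-9724197 / 2560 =-3798.51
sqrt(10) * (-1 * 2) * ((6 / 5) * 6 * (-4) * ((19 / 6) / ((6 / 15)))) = 456 * sqrt(10) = 1442.00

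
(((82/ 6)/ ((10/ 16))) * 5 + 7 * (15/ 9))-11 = 110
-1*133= -133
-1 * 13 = -13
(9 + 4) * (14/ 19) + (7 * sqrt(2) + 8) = 7 * sqrt(2) + 334/ 19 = 27.48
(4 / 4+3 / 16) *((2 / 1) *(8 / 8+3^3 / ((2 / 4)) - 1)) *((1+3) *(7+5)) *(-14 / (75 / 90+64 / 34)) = -8790768 / 277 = -31735.62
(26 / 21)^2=676 / 441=1.53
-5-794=-799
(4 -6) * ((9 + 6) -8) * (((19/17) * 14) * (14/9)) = -52136/153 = -340.76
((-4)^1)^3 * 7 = -448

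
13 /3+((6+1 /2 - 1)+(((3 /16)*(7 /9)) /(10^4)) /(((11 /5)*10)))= 103840007 /10560000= 9.83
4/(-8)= -1/2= -0.50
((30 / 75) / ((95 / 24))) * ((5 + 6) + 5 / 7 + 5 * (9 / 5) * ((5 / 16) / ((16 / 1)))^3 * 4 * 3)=1031869659 / 871628800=1.18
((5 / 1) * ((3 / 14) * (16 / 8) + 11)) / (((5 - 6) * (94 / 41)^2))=-168100 / 15463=-10.87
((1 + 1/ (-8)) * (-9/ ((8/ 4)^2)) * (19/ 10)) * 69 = -82593/ 320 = -258.10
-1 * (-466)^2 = -217156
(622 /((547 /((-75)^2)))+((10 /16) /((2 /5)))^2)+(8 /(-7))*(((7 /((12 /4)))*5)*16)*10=1791860825 /420096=4265.36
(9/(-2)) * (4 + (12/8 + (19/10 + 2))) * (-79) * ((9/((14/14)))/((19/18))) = 28492.39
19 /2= 9.50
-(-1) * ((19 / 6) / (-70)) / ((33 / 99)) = -19 / 140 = -0.14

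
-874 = -874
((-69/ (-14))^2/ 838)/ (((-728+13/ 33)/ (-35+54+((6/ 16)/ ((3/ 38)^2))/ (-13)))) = -58707891/ 102537726928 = -0.00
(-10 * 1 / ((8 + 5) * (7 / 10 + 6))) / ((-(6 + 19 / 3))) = 300 / 32227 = 0.01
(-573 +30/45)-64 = -1909/3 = -636.33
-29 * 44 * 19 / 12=-6061 / 3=-2020.33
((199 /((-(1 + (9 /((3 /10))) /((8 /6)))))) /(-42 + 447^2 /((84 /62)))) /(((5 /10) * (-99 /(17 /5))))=189448 /48021402825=0.00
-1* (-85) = 85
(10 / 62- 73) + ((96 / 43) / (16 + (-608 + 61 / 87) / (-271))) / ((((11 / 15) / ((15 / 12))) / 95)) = -334344501278 / 6306072421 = -53.02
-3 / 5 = -0.60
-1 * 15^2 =-225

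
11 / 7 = 1.57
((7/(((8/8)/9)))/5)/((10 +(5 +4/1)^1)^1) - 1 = -32/95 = -0.34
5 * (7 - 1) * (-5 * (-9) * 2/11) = 2700/11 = 245.45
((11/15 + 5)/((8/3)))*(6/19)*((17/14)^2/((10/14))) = 1.40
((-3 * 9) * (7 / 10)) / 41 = -189 / 410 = -0.46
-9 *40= -360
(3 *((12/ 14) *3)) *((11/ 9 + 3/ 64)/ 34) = 0.29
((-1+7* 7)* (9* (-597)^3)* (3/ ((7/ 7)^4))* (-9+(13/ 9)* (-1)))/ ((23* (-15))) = -960046092576/ 115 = -8348226891.97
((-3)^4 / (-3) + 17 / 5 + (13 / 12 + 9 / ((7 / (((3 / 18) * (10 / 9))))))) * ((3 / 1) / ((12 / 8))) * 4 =-6238 / 35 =-178.23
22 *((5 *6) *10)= 6600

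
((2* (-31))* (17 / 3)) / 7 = -1054 / 21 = -50.19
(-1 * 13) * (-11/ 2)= 143/ 2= 71.50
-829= -829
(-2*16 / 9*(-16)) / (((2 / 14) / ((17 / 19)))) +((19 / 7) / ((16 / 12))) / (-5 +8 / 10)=11925643 / 33516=355.82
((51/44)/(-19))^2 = 2601/698896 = 0.00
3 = 3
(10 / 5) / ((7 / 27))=54 / 7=7.71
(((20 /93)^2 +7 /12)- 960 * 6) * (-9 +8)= 199251179 /34596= 5759.37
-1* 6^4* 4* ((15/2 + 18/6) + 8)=-95904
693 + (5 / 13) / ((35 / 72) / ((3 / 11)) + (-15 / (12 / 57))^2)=3952870353 / 5703997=693.00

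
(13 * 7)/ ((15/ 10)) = 182/ 3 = 60.67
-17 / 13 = -1.31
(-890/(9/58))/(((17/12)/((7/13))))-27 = -1463261/663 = -2207.03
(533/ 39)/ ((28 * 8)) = 41/ 672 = 0.06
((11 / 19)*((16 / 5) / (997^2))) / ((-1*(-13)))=0.00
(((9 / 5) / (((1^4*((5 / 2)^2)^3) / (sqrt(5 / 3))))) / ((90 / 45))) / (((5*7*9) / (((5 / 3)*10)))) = 64*sqrt(15) / 984375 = 0.00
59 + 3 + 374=436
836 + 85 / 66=55261 / 66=837.29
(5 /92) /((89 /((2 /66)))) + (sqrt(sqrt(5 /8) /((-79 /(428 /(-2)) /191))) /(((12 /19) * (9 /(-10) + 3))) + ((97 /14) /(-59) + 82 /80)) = 1012812793 /1115942520 + 95 * sqrt(1614523) * 2^(3 /4) * 5^(1 /4) /19908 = 16.16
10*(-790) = -7900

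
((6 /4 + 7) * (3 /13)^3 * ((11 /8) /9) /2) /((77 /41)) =2091 /492128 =0.00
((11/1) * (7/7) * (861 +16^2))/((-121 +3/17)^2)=3550943/4218916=0.84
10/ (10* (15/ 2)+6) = 10/ 81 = 0.12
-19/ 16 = -1.19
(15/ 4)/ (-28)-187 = -20959/ 112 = -187.13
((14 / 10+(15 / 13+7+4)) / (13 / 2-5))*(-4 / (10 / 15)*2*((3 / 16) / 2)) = -2643 / 260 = -10.17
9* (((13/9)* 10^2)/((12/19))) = 6175/3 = 2058.33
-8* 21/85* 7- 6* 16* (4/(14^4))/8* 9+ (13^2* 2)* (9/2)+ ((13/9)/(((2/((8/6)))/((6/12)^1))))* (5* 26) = 8649763828/5510295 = 1569.75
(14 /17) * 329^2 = 1515374 /17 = 89139.65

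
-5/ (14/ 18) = -45/ 7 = -6.43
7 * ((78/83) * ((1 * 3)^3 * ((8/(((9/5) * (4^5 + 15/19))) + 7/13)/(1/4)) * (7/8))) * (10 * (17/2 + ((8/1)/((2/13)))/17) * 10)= 10715535504450/27473581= 390030.54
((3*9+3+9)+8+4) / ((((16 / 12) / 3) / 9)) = 4131 / 4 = 1032.75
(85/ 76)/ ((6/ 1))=85/ 456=0.19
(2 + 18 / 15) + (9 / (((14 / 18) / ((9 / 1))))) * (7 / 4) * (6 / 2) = 10999 / 20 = 549.95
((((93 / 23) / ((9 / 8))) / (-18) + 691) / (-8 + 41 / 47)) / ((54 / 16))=-161299112 / 5616945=-28.72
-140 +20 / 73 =-10200 / 73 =-139.73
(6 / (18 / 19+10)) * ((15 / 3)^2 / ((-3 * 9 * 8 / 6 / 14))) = -3325 / 624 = -5.33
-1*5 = -5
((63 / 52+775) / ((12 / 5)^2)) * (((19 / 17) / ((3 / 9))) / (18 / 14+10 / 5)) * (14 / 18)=939448825 / 8783424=106.96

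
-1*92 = -92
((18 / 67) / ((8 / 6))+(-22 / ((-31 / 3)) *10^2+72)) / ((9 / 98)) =3104.47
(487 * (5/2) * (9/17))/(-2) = -21915/68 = -322.28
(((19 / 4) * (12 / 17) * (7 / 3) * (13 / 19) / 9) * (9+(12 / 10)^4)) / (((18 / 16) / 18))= 1119664 / 10625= 105.38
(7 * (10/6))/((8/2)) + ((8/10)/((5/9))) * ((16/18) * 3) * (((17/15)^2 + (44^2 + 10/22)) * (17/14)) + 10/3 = 5221552927/577500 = 9041.65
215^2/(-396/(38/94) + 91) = -878275/16883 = -52.02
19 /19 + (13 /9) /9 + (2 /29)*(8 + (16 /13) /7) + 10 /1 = 2506184 /213759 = 11.72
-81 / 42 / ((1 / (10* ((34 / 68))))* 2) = -135 / 28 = -4.82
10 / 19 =0.53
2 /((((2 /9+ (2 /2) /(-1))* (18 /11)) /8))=-12.57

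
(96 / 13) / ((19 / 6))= 2.33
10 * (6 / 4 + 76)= 775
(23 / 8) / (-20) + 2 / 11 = 67 / 1760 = 0.04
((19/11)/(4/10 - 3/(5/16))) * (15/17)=-1425/8602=-0.17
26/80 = 13/40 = 0.32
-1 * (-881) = 881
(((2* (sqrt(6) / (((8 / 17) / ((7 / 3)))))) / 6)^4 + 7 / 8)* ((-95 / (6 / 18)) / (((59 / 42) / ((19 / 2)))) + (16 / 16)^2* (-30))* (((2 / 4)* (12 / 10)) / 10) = -309787904279 / 9787392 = -31651.73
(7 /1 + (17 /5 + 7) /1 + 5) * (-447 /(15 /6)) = -4005.12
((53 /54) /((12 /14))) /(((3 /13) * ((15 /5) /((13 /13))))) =4823 /2916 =1.65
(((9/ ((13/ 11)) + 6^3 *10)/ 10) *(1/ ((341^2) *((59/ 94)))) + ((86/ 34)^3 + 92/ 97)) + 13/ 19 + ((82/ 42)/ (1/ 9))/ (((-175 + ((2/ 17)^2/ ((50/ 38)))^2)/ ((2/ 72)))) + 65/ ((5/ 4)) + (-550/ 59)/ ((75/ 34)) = 6555621449232372318763235237/ 99948733377687414090610740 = 65.59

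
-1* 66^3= -287496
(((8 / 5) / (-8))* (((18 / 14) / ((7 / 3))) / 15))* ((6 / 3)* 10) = -36 / 245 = -0.15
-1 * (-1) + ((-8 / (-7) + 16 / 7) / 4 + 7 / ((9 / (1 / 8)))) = 985 / 504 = 1.95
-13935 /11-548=-19963 /11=-1814.82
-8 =-8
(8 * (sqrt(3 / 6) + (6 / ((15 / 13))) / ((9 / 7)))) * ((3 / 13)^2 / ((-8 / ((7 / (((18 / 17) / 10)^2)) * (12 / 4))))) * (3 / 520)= -14161 / 6084 - 10115 * sqrt(2) / 35152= -2.73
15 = 15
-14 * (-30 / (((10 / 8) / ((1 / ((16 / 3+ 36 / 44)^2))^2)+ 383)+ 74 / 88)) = 124521705 / 644483024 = 0.19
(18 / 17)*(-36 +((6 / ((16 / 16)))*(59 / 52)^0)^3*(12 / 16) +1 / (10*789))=2982423 / 22355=133.41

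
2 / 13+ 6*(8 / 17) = 2.98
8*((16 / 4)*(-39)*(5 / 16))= -390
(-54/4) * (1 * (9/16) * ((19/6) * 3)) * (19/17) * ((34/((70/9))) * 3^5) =-191850201/2240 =-85647.41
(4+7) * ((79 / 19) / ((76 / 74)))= 44.53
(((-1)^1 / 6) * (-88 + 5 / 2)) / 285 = 1 / 20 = 0.05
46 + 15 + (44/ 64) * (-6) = 455/ 8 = 56.88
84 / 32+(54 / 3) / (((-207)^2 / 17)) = 100253 / 38088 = 2.63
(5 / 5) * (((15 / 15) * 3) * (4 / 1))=12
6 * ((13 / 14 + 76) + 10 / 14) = 3261 / 7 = 465.86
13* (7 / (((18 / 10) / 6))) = 910 / 3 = 303.33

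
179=179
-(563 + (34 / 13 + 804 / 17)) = -135453 / 221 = -612.91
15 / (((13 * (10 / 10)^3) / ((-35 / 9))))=-175 / 39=-4.49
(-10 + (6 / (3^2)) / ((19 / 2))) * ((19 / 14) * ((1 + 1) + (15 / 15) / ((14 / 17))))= -4245 / 98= -43.32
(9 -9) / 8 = 0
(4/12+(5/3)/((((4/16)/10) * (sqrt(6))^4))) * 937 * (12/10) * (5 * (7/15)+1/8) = 3261697/540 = 6040.18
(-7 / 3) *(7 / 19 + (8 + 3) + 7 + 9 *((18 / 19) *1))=-3577 / 57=-62.75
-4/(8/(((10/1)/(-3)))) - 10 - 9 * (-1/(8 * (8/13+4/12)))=-6347/888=-7.15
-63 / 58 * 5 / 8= -315 / 464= -0.68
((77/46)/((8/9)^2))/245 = 891/103040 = 0.01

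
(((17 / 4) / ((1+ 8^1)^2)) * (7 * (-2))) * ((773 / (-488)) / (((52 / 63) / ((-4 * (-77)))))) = 49580993 / 114192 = 434.19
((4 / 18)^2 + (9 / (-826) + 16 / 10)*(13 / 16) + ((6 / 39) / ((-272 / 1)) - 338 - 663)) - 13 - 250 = -1493598132041 / 1182898080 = -1262.66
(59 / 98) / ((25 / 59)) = 3481 / 2450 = 1.42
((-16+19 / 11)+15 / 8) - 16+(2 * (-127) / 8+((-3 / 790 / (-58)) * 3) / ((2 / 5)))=-3031541 / 50402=-60.15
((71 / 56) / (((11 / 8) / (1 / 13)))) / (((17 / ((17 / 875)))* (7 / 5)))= 71 / 1226225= 0.00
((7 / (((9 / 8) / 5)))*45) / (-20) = -70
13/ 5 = 2.60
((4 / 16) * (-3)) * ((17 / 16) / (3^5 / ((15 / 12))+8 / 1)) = -255 / 64768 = -0.00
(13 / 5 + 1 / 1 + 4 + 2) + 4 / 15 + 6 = 238 / 15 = 15.87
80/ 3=26.67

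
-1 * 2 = -2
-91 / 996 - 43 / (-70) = 18229 / 34860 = 0.52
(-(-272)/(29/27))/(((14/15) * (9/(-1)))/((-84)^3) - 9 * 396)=-518192640/7292799331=-0.07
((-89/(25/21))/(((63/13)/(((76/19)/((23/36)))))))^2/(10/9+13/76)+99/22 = 4221859924053/579916250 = 7280.12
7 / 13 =0.54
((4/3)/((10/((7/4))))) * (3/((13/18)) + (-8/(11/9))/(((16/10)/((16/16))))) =21/1430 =0.01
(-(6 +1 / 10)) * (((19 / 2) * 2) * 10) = -1159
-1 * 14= -14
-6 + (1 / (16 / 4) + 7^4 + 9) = 2404.25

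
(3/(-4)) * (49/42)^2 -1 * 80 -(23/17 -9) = -59873/816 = -73.37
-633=-633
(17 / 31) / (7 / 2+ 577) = 34 / 35991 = 0.00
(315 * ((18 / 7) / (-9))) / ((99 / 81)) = -810 / 11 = -73.64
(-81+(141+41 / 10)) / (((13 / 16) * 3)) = 5128 / 195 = 26.30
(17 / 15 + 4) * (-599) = -46123 / 15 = -3074.87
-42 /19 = -2.21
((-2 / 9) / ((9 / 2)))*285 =-380 / 27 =-14.07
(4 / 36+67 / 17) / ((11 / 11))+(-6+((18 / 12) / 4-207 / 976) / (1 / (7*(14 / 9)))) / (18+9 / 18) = 5281823 / 1381284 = 3.82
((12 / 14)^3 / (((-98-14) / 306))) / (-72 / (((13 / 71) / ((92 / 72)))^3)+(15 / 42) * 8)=735140367 / 10454421446917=0.00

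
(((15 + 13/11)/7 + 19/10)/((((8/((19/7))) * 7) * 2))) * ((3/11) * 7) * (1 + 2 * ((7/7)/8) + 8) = 6839487/3794560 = 1.80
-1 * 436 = -436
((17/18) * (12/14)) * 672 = 544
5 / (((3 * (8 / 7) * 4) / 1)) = 35 / 96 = 0.36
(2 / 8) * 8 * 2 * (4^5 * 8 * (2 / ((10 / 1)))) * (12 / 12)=32768 / 5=6553.60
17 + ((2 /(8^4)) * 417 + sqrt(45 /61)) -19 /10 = 16.16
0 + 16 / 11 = 16 / 11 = 1.45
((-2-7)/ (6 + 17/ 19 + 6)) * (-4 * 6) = 4104/ 245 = 16.75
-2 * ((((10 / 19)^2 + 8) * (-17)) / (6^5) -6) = 469267 / 38988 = 12.04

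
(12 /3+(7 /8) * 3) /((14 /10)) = 265 /56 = 4.73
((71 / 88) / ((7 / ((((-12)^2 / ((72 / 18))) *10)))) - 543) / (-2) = 19308 / 77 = 250.75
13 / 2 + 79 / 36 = 313 / 36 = 8.69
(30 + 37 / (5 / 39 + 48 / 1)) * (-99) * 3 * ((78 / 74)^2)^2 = -39681622947681 / 3517800197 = -11280.24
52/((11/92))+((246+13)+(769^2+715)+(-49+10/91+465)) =593779205/1001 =593186.02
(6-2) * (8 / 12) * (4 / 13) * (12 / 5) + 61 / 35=1689 / 455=3.71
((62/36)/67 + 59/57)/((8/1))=24307/183312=0.13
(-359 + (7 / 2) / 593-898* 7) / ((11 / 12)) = -47285778 / 6523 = -7249.08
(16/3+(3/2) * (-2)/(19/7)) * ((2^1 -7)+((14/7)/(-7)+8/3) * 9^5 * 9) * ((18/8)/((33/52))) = 27749967895/1463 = 18967852.29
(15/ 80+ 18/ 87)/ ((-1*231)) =-61/ 35728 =-0.00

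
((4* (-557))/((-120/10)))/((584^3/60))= 0.00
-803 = -803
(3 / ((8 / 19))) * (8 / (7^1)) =57 / 7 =8.14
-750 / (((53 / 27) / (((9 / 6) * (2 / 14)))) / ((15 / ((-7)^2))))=-455625 / 18179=-25.06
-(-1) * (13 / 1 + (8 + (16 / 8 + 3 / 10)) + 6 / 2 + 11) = 373 / 10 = 37.30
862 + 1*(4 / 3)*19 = 2662 / 3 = 887.33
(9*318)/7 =2862/7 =408.86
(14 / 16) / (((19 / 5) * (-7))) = -5 / 152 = -0.03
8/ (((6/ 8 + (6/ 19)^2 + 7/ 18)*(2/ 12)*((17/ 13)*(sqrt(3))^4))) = 901056/ 273649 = 3.29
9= 9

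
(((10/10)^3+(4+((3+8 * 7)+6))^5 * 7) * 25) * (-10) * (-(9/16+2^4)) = 90664942270625/2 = 45332471135312.50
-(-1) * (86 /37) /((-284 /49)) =-2107 /5254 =-0.40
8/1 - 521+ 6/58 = -14874/29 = -512.90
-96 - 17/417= -40049/417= -96.04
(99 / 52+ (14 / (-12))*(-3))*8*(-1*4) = -2248 / 13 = -172.92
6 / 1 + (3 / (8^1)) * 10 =39 / 4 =9.75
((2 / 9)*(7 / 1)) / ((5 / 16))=224 / 45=4.98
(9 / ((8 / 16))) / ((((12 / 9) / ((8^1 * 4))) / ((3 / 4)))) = 324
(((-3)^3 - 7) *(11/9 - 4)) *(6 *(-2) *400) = -1360000/3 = -453333.33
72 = 72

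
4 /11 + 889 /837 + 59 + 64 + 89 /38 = 44351767 /349866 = 126.77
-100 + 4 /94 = -4698 /47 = -99.96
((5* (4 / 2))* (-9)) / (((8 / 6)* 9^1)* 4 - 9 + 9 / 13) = -195 / 86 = -2.27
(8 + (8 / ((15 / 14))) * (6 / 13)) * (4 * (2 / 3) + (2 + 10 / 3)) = 91.57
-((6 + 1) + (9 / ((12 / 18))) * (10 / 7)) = -184 / 7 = -26.29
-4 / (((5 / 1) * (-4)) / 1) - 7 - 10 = -84 / 5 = -16.80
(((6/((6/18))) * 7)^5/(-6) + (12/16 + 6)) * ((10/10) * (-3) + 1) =21171979557/2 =10585989778.50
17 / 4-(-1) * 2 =25 / 4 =6.25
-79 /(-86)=79 /86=0.92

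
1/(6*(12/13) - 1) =13/59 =0.22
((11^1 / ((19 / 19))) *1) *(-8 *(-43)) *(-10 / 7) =-37840 / 7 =-5405.71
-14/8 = -7/4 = -1.75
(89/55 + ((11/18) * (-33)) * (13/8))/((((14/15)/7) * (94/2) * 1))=-82243/16544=-4.97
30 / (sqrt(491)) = 30 * sqrt(491) / 491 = 1.35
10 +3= 13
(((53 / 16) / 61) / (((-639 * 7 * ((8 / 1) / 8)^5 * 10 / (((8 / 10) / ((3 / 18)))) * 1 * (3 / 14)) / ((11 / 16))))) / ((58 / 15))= -0.00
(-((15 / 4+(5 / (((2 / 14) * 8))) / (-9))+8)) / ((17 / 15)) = -4055 / 408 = -9.94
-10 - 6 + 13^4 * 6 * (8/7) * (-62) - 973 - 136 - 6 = -12143636.14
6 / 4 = 3 / 2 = 1.50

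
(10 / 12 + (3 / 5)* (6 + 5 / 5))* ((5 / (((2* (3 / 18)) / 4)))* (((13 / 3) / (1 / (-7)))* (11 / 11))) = -27482 / 3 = -9160.67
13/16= 0.81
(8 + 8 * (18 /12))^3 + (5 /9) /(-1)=7999.44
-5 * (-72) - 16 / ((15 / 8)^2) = 79976 / 225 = 355.45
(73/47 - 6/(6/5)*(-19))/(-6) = -2269/141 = -16.09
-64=-64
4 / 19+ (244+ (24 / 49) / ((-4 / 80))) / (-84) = -50395 / 19551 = -2.58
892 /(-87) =-892 /87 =-10.25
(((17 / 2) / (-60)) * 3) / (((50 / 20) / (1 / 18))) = -17 / 1800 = -0.01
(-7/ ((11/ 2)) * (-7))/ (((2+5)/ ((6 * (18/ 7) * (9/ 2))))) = 972/ 11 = 88.36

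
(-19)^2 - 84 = 277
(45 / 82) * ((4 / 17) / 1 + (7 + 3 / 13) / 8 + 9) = 403335 / 72488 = 5.56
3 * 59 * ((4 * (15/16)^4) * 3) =26881875/16384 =1640.74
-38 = -38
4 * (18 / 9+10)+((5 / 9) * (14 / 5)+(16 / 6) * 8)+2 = 656 / 9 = 72.89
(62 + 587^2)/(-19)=-344631/19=-18138.47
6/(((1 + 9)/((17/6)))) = 17/10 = 1.70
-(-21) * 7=147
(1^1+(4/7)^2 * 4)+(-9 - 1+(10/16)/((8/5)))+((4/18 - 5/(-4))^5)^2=40.53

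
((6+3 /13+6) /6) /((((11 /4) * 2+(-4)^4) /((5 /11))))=265 /74789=0.00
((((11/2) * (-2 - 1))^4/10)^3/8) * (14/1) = 11675226604670894727/16384000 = 712599280070.25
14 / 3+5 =29 / 3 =9.67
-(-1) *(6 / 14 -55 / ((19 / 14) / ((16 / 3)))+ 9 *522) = 1788433 / 399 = 4482.29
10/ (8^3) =5/ 256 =0.02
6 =6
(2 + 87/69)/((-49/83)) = -6225/1127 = -5.52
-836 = -836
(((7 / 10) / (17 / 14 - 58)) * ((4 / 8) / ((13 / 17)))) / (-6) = 833 / 620100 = 0.00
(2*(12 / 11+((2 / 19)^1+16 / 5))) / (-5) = -9188 / 5225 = -1.76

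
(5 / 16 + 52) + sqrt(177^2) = 3669 / 16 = 229.31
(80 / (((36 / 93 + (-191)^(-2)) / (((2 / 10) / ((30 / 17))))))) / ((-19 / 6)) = -7.40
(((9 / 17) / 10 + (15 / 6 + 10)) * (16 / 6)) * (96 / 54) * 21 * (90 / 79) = 1912064 / 1343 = 1423.73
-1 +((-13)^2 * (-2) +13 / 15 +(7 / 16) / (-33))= -297569 / 880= -338.15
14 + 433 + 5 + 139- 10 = 581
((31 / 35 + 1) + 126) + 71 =6961 / 35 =198.89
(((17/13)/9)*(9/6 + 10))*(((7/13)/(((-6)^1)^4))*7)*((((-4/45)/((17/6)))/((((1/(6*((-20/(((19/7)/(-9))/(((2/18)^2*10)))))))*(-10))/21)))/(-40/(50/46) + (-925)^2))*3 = 552230/10013885573679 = 0.00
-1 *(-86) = 86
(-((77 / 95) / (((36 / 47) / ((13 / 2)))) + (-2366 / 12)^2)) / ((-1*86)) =265949957 / 588240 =452.11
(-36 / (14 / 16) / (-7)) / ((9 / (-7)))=-32 / 7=-4.57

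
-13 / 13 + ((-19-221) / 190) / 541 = -10303 / 10279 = -1.00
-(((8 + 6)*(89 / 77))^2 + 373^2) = -16866293 / 121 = -139390.85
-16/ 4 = -4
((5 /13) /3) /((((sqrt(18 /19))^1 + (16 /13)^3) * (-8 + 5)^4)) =32880640 /28173971853 - 1856465 * sqrt(38) /18782647902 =0.00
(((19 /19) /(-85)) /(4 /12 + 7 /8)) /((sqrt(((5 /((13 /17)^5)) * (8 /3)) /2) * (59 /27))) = -54756 * sqrt(3315) /3572610775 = -0.00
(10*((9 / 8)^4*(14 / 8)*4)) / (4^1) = 229635 / 8192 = 28.03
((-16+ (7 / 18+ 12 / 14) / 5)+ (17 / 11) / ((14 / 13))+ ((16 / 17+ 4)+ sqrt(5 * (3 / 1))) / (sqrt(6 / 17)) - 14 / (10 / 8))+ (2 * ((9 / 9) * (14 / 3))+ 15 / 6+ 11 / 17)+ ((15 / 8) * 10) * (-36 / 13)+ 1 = -97954229 / 1531530+ sqrt(170) / 2+ 14 * sqrt(102) / 17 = -49.12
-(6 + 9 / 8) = -57 / 8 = -7.12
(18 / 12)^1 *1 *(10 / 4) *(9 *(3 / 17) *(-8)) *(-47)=38070 / 17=2239.41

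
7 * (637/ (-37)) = -4459/ 37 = -120.51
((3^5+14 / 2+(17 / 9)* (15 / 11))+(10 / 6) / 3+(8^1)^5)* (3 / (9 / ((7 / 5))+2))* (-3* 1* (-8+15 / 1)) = -160185508 / 649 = -246818.96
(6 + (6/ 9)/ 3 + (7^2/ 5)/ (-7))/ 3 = 217/ 135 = 1.61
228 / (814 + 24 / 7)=798 / 2861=0.28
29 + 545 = 574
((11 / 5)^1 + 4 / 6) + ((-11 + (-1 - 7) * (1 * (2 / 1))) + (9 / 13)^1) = -4571 / 195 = -23.44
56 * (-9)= -504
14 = 14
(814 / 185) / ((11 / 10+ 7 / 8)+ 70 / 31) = 5456 / 5249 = 1.04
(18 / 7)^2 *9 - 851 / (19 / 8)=-278188 / 931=-298.81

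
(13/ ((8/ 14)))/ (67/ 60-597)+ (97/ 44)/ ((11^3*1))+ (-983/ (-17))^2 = 2023231195498297/ 605119381988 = 3343.52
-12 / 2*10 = -60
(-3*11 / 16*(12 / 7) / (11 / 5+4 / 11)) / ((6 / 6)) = -1815 / 1316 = -1.38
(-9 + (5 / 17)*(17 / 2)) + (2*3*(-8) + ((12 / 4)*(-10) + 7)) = -77.50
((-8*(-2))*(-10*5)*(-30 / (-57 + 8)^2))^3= 13824000000000 / 13841287201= 998.75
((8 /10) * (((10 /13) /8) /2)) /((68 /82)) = 41 /884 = 0.05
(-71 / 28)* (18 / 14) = -639 / 196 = -3.26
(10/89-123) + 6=-10403/89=-116.89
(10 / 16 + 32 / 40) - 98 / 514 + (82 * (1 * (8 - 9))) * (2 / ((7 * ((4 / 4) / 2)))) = -3283017 / 71960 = -45.62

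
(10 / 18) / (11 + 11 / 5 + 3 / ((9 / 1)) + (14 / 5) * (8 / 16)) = 25 / 672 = 0.04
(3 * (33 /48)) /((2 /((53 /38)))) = 1749 /1216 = 1.44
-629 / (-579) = 629 / 579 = 1.09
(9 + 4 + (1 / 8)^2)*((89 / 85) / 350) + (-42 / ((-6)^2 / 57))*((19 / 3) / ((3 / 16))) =-323450393 / 144000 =-2246.18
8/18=4/9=0.44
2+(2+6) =10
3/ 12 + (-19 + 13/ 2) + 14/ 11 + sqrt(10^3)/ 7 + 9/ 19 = -8781/ 836 + 10 *sqrt(10)/ 7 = -5.99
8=8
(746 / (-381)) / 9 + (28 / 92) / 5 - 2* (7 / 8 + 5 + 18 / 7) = -188250491 / 11041380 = -17.05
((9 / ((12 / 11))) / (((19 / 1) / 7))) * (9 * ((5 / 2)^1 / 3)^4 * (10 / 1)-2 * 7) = 163009 / 1824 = 89.37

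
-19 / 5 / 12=-19 / 60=-0.32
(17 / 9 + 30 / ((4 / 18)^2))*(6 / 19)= 10969 / 57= 192.44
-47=-47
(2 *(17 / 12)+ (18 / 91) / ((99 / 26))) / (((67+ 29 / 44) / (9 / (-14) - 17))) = -25327 / 33663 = -0.75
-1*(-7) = 7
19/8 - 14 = -93/8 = -11.62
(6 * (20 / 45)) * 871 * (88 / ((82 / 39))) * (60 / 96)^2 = 3113825 / 82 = 37973.48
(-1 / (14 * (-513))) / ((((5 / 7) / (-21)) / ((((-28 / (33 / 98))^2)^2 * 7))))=-1389000853194752 / 1013962455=-1369874.05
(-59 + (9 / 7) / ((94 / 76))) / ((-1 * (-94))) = -19069 / 30926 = -0.62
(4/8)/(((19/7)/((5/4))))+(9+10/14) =10581/1064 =9.94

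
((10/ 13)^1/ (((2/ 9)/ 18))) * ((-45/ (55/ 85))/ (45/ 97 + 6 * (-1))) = 20035350/ 25597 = 782.72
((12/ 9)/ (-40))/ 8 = -1/ 240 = -0.00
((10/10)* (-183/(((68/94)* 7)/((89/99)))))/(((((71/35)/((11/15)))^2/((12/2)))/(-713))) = 14008703863/771273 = 18163.09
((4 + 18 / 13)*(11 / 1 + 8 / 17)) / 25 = 42 / 17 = 2.47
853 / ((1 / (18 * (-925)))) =-14202450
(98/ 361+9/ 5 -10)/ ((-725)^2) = -14311/ 948753125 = -0.00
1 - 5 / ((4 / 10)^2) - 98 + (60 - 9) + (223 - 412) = -1065 / 4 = -266.25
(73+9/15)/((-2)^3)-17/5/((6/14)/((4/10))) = -928/75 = -12.37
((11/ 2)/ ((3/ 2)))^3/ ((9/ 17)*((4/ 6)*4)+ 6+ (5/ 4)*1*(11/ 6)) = 181016/ 35631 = 5.08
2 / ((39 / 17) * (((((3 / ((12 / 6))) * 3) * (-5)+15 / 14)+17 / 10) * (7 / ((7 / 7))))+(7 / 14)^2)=-0.01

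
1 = 1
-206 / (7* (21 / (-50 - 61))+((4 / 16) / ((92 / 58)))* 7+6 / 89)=124817872 / 93097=1340.73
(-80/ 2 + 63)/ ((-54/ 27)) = -23/ 2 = -11.50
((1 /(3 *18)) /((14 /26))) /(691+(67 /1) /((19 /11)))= 247 /5241348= 0.00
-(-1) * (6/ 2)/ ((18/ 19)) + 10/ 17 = 383/ 102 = 3.75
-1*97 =-97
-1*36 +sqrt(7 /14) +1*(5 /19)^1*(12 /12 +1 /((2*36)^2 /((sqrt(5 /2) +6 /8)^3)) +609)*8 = 335*sqrt(10) /393984 +sqrt(2) /2 +109283543 /87552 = 1248.92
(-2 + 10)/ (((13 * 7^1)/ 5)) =40/ 91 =0.44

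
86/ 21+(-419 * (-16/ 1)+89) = 142739/ 21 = 6797.10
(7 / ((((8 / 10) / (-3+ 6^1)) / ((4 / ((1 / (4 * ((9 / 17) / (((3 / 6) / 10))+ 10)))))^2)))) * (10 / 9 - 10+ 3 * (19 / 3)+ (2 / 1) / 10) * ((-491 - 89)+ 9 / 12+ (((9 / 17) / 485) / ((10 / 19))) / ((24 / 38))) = -17012830150.00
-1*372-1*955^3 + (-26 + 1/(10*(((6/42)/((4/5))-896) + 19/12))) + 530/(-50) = -870984283.60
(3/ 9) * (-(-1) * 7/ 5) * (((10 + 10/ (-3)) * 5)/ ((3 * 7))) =20/ 27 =0.74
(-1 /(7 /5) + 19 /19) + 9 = 65 /7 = 9.29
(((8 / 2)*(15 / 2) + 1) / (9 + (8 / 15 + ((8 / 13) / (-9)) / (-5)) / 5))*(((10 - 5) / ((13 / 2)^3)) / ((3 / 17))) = 316200 / 900601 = 0.35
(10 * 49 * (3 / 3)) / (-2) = -245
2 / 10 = 1 / 5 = 0.20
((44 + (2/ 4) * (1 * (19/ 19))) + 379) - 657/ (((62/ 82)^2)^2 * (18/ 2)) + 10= 388131601/ 1847042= 210.14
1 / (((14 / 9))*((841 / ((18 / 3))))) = 0.00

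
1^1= 1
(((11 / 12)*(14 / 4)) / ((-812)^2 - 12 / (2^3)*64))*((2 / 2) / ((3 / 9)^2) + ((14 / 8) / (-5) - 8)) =1001 / 316439040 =0.00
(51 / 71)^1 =51 / 71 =0.72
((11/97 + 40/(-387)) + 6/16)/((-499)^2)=115633/74777988312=0.00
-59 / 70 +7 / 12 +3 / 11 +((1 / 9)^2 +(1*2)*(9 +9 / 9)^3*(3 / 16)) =46780687 / 124740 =375.03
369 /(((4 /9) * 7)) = 118.61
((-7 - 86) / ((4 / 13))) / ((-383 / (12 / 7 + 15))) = 141453 / 10724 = 13.19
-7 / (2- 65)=1 / 9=0.11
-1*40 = -40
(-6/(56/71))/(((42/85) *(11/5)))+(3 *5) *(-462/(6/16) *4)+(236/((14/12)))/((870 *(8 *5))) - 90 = -231391920703/3126200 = -74016.99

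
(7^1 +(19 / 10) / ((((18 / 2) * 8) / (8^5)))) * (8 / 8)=871.71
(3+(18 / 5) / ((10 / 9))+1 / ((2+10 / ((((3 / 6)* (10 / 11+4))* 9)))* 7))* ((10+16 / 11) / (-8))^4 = 26.47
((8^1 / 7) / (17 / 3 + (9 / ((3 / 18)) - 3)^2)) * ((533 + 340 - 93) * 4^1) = 3744 / 2737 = 1.37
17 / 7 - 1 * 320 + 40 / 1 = -1943 / 7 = -277.57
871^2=758641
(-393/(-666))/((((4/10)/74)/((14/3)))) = 4585/9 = 509.44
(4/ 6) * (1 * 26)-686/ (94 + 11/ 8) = 3316/ 327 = 10.14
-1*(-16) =16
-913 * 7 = -6391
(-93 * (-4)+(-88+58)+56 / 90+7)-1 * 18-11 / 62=924731 / 2790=331.44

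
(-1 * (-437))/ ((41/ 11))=4807/ 41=117.24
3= 3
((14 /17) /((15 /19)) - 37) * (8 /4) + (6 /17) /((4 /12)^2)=-68.74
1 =1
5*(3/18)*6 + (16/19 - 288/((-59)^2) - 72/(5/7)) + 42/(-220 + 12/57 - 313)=-318424328313/3347625485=-95.12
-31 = -31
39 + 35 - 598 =-524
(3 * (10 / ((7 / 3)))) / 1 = 90 / 7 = 12.86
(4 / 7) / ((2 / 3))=6 / 7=0.86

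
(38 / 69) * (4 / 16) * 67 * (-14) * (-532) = 4740652 / 69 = 68705.10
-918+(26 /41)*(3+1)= -37534 /41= -915.46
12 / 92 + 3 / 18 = 41 / 138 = 0.30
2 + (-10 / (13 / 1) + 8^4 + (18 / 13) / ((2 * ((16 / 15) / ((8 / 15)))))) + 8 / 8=106563 / 26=4098.58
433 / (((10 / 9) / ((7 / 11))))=247.99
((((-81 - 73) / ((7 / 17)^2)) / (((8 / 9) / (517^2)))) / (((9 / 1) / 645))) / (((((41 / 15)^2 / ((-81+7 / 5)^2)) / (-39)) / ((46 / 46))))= 7618063669141241745 / 11767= 647409167089423.11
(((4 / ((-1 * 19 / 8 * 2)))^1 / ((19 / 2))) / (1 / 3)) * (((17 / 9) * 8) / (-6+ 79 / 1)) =-4352 / 79059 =-0.06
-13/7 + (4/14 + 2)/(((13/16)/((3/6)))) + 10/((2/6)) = 2689/91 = 29.55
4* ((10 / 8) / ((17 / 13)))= 65 / 17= 3.82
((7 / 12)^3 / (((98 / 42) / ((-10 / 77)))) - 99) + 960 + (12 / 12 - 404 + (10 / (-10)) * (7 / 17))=24643277 / 53856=457.58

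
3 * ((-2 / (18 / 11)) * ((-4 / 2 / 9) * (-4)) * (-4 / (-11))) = -1.19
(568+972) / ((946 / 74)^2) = 9.42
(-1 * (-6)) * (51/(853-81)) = 153/386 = 0.40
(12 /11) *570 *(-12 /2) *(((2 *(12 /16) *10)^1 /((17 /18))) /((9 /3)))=-3693600 /187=-19751.87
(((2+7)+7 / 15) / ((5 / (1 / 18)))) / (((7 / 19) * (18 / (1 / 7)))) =1349 / 595350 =0.00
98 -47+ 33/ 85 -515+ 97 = -31162/ 85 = -366.61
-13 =-13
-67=-67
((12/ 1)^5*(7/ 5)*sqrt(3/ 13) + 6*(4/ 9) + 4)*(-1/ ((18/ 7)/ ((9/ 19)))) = -6096384*sqrt(39)/ 1235- 70/ 57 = -30828.68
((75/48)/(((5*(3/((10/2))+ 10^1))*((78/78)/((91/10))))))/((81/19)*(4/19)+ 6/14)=1149785/5683296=0.20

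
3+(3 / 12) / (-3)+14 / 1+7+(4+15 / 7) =2525 / 84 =30.06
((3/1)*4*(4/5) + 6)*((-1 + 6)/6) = 13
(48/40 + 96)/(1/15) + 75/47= 68601/47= 1459.60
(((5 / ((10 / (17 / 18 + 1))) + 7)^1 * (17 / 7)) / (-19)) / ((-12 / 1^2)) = 0.08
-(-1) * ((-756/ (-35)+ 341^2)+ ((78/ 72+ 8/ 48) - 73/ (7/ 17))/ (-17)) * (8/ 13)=553649666/ 7735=71577.20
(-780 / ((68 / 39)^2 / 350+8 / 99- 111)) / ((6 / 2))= 253753500 / 108245881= 2.34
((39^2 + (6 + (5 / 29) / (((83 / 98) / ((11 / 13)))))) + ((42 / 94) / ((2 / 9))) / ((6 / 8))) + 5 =2257273160 / 1470677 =1534.85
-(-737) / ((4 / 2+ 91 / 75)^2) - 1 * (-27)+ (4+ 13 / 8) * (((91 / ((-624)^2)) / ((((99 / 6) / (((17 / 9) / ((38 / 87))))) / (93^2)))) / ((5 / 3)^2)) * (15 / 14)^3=12630425598605439 / 126689243512832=99.70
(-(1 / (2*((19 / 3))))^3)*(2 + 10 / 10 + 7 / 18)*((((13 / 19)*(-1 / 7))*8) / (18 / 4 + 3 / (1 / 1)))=793 / 4561235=0.00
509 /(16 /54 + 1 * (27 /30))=137430 /323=425.48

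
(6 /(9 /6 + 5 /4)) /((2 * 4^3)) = 3 /176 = 0.02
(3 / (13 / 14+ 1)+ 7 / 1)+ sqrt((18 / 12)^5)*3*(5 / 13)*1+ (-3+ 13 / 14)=135*sqrt(6) / 104+ 817 / 126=9.66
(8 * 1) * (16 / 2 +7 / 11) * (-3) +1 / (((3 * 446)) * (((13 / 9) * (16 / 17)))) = -211510479 / 1020448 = -207.27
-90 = -90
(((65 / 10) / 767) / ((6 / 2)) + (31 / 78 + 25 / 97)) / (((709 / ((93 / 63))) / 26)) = 1011716 / 28403249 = 0.04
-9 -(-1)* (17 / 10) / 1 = -73 / 10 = -7.30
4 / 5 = 0.80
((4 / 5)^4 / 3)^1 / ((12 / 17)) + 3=17963 / 5625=3.19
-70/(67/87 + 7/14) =-12180/221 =-55.11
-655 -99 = -754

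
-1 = -1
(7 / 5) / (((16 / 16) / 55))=77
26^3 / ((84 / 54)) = 79092 / 7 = 11298.86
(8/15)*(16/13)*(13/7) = 128/105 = 1.22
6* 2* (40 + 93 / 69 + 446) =134508 / 23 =5848.17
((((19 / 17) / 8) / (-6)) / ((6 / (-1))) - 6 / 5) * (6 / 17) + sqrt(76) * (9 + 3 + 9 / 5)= -29281 / 69360 + 138 * sqrt(19) / 5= 119.88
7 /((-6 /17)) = -19.83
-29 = -29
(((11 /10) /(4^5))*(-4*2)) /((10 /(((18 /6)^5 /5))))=-2673 /64000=-0.04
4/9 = 0.44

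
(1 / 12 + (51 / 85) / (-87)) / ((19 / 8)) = 14 / 435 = 0.03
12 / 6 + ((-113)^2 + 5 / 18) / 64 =232151 / 1152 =201.52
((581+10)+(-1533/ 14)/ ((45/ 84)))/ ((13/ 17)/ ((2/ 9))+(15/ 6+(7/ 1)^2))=32861/ 4670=7.04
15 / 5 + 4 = 7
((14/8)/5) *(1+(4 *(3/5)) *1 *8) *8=1414/25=56.56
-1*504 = -504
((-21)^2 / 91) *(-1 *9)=-567 / 13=-43.62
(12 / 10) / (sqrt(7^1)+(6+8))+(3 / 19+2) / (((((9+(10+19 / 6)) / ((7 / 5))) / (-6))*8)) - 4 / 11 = -134723 / 357390 - 2*sqrt(7) / 315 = -0.39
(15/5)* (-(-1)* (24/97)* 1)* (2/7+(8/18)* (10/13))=4112/8827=0.47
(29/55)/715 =29/39325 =0.00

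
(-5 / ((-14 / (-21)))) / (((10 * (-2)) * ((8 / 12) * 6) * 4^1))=3 / 128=0.02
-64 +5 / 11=-63.55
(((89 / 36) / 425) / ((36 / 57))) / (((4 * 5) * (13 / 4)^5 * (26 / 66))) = 297616 / 92312722125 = 0.00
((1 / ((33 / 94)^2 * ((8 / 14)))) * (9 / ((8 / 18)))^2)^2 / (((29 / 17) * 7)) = 308598243488199 / 108694784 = 2839126.52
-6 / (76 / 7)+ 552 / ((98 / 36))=376539 / 1862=202.22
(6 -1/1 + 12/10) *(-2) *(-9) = 558/5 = 111.60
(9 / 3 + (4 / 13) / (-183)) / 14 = 1019 / 4758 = 0.21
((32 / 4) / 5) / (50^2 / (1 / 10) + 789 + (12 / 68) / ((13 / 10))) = 1768 / 28496995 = 0.00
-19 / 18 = -1.06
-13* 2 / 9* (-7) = 182 / 9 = 20.22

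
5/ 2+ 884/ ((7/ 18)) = 2275.64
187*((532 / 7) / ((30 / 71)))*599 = 302211074 / 15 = 20147404.93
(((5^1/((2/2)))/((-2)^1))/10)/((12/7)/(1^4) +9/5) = -35/492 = -0.07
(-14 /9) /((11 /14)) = -196 /99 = -1.98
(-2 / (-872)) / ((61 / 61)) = 1 / 436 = 0.00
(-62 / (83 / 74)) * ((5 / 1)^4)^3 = -1120117187500 / 83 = -13495387801.20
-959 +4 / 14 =-6711 / 7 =-958.71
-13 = -13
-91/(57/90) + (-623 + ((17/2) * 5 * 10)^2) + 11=3417517/19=179869.32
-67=-67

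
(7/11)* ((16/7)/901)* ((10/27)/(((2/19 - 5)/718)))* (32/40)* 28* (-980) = 47915069440/24886521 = 1925.34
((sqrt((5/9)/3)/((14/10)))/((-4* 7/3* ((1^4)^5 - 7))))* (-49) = -5* sqrt(15)/72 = -0.27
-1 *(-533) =533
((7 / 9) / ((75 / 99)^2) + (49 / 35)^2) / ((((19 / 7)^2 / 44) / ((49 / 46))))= 109447184 / 5189375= 21.09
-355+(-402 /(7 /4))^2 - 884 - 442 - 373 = 2485018 /49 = 50714.65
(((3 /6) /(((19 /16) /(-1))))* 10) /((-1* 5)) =16 /19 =0.84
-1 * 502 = -502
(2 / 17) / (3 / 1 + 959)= 0.00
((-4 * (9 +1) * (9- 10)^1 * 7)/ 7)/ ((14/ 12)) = 240/ 7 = 34.29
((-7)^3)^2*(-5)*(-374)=220003630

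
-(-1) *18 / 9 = 2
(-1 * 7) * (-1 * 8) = 56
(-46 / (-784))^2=529 / 153664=0.00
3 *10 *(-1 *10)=-300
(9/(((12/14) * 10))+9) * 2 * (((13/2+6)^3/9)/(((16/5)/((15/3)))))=5234375/768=6815.59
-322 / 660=-161 / 330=-0.49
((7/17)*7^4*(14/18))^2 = 13841287201/23409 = 591280.58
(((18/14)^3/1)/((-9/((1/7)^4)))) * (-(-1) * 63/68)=-729/8000132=-0.00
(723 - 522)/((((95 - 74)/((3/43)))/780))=156780/301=520.86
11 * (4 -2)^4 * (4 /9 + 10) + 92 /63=115900 /63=1839.68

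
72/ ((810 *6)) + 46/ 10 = 623/ 135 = 4.61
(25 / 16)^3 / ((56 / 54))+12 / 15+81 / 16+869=503790527 / 573440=878.54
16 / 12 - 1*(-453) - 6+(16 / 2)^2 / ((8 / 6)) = 1489 / 3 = 496.33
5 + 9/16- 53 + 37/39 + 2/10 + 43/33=-514637/11440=-44.99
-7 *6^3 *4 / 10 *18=-10886.40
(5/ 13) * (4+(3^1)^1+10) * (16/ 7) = 1360/ 91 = 14.95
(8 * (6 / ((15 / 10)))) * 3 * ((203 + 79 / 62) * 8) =4863360 / 31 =156882.58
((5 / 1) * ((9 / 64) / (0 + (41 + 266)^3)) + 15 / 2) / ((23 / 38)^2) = 5013760299285 / 244901125552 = 20.47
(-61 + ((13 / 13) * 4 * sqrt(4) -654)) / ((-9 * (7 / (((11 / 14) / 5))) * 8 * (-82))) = -1111 / 413280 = -0.00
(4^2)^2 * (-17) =-4352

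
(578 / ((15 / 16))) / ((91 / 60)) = 36992 / 91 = 406.51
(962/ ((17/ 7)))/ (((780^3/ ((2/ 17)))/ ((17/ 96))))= 259/ 14893632000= 0.00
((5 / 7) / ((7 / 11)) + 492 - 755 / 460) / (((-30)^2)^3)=2215597 / 3286332000000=0.00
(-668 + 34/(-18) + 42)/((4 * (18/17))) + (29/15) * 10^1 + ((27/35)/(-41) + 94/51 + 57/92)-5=-47801839201/363583080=-131.47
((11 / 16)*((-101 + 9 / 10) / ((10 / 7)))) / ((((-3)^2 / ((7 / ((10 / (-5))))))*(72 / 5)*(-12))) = -539539 / 4976640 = -0.11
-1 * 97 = -97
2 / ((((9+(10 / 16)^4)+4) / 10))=81920 / 53873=1.52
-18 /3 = -6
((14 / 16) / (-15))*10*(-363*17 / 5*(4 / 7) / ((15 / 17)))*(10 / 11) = 6358 / 15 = 423.87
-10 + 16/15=-134/15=-8.93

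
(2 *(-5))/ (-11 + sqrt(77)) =5 *sqrt(77)/ 22 + 5/ 2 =4.49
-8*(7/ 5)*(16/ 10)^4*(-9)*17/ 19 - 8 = 34619528/ 59375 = 583.07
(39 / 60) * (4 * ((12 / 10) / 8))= 39 / 100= 0.39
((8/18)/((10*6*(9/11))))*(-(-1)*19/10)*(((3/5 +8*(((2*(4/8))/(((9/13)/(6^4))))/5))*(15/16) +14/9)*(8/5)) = 84573313/1093500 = 77.34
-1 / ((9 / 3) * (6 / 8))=-4 / 9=-0.44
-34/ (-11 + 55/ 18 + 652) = -612/ 11593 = -0.05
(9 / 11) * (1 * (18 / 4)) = 81 / 22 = 3.68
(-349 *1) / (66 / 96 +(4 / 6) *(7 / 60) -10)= 251280 / 6649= 37.79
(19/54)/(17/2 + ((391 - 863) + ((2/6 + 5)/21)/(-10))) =-665/876063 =-0.00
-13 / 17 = -0.76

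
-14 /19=-0.74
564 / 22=25.64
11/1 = 11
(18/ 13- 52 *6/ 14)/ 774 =-317/ 11739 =-0.03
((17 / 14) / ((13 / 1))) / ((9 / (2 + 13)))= 85 / 546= 0.16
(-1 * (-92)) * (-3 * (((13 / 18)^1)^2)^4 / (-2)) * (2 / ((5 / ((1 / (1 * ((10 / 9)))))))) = 18761806583 / 5101833600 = 3.68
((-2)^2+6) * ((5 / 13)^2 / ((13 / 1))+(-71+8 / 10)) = -1542044 / 2197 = -701.89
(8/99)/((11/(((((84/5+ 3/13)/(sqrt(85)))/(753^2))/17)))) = 328*sqrt(85)/2148004919775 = 0.00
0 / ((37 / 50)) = 0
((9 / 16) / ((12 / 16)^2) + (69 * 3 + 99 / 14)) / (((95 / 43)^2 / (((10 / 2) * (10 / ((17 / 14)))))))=11134678 / 6137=1814.35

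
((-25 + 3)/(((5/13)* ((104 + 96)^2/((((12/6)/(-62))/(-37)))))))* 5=-143/22940000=-0.00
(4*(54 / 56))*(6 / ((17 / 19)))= 3078 / 119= 25.87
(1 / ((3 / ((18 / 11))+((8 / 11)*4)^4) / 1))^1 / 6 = 14641 / 6452507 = 0.00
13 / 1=13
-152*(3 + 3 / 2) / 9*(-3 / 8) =57 / 2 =28.50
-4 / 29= -0.14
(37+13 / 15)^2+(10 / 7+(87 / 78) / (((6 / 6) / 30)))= 30073159 / 20475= 1468.77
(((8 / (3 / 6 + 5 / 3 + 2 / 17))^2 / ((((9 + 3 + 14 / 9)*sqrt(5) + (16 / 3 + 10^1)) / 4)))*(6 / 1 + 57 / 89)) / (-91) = 122188238208 / 1521755360671-108021485952*sqrt(5) / 1521755360671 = -0.08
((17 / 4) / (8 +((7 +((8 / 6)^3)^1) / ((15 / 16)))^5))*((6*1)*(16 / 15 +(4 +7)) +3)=13966750766255625 / 4348078123012595872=0.00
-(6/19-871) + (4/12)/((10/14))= 248278/285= 871.15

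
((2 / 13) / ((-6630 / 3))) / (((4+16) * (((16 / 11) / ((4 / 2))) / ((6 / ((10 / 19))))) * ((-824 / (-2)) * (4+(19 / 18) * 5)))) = -5643 / 395347784000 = -0.00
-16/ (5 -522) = 16/ 517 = 0.03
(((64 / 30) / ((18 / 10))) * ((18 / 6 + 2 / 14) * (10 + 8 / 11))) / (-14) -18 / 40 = -87427 / 26460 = -3.30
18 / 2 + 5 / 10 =19 / 2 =9.50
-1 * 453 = -453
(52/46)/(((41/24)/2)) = 1248/943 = 1.32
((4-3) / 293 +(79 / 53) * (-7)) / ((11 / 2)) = -323952 / 170819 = -1.90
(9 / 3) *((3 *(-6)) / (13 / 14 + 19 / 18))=-3402 / 125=-27.22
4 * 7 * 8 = 224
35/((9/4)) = 140/9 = 15.56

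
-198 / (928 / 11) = -1089 / 464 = -2.35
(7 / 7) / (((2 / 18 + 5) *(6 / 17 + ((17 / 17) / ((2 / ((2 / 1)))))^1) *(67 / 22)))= 1683 / 35443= 0.05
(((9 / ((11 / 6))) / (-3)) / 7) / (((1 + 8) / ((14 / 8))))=-1 / 22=-0.05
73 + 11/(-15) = 1084/15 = 72.27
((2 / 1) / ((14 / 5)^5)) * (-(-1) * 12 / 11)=9375 / 739508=0.01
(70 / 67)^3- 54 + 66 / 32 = -244446053 / 4812208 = -50.80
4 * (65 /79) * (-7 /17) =-1820 /1343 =-1.36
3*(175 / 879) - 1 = -118 / 293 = -0.40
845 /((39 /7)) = 455 /3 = 151.67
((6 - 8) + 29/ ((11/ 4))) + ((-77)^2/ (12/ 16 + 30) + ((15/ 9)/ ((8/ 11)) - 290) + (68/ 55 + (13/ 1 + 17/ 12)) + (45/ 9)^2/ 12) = -3713363/ 54120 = -68.61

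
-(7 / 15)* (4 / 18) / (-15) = 14 / 2025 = 0.01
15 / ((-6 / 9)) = -45 / 2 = -22.50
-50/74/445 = -5/3293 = -0.00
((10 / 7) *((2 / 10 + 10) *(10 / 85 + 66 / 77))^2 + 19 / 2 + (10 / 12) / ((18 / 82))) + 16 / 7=7261141 / 46305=156.81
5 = 5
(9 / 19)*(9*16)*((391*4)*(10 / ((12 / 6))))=10134720 / 19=533406.32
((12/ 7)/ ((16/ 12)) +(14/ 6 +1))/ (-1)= -97/ 21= -4.62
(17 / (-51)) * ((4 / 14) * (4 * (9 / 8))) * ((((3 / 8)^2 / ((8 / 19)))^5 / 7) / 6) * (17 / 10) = -2485589887467 / 34480684647055360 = -0.00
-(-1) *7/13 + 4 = 59/13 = 4.54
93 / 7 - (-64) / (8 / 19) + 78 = 1703 / 7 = 243.29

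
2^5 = 32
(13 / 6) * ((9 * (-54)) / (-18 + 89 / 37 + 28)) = -1443 / 17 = -84.88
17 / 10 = 1.70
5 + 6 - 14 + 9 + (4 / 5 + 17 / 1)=119 / 5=23.80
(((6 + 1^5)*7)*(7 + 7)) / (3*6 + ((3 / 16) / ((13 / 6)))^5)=1192319844352 / 31285368783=38.11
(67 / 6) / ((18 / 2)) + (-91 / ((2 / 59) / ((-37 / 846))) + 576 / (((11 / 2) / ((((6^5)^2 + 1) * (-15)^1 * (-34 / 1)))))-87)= 3229553482853.47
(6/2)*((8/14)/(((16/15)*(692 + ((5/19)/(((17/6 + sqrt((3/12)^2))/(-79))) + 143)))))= 6327/3260684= 0.00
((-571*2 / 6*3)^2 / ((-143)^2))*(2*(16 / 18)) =5216656 / 184041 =28.35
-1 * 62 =-62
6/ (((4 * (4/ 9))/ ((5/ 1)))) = 135/ 8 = 16.88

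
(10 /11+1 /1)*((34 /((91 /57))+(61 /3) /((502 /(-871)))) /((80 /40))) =-1916293 /143572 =-13.35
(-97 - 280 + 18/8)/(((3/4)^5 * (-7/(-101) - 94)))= 38758144/2305341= 16.81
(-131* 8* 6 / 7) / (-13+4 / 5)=31440 / 427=73.63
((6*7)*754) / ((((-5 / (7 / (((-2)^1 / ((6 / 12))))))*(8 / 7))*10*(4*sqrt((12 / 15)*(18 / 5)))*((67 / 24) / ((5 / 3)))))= 129311*sqrt(2) / 2144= 85.30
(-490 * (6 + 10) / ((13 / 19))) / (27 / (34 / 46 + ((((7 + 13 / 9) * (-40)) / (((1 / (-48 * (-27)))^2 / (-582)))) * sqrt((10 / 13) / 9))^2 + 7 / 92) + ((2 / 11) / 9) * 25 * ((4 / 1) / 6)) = -5136039103513432613443787563875 / 150919570629483665818911947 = -34031.63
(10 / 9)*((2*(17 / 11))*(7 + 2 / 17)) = 220 / 9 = 24.44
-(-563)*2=1126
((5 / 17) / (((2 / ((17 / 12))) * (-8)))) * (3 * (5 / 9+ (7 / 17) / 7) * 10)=-1175 / 2448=-0.48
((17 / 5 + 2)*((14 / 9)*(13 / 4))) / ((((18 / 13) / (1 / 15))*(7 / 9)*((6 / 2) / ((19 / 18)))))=3211 / 5400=0.59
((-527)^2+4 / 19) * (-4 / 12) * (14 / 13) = -73875970 / 741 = -99697.67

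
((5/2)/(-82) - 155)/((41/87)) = -2211975/6724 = -328.97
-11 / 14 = -0.79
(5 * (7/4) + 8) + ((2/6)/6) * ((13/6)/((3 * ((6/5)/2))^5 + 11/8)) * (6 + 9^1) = 307205501/18243612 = 16.84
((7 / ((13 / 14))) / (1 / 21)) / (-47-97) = -343 / 312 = -1.10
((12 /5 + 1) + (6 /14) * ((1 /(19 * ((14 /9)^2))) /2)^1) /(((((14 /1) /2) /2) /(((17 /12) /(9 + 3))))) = 15087959 /131382720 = 0.11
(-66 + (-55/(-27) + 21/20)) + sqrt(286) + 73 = 5447/540 + sqrt(286) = 27.00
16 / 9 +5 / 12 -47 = -1613 / 36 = -44.81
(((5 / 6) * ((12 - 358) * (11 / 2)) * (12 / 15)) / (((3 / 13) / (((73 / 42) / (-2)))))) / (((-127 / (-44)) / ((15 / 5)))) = 39730834 / 8001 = 4965.73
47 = 47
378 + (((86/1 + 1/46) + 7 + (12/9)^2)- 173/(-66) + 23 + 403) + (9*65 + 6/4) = 6775991/4554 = 1487.92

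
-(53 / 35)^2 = -2809 / 1225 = -2.29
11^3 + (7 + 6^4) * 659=860008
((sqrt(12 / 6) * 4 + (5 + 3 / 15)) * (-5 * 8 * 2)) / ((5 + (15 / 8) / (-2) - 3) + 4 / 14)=-35840 * sqrt(2) / 151 - 46592 / 151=-644.22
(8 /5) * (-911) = -1457.60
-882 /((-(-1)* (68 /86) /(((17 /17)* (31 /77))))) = -83979 /187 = -449.09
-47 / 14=-3.36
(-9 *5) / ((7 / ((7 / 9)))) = -5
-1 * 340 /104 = -85 /26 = -3.27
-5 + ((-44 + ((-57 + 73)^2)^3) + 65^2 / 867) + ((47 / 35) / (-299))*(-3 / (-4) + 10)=608887521713833 / 36292620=16777171.82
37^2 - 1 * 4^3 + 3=1308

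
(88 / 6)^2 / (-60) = -484 / 135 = -3.59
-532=-532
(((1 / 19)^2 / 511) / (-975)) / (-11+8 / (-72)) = 3 / 5995307500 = 0.00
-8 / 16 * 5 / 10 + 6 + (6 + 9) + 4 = 99 / 4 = 24.75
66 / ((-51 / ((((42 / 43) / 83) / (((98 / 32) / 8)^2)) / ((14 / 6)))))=-6488064 / 145675873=-0.04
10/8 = 5/4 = 1.25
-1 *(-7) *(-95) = -665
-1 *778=-778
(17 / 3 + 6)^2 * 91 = 111475 / 9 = 12386.11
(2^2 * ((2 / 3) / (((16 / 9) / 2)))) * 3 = 9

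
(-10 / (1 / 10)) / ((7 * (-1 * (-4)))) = -25 / 7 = -3.57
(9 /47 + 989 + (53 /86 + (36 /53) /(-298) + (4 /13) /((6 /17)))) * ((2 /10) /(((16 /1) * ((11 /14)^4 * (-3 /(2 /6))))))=-2961061442016181 /820174587044670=-3.61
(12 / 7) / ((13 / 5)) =60 / 91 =0.66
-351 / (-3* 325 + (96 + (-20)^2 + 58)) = 351 / 421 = 0.83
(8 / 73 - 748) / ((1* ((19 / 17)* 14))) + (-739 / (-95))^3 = 185290148859 / 438118625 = 422.92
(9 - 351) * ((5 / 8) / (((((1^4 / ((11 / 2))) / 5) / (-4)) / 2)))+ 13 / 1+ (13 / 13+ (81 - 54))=47066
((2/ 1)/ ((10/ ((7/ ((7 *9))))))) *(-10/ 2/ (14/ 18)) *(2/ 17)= -2/ 119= -0.02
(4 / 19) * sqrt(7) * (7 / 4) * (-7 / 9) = -49 * sqrt(7) / 171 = -0.76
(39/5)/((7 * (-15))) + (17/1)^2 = 50562/175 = 288.93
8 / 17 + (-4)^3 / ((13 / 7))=-7512 / 221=-33.99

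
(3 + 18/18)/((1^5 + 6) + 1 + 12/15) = 5/11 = 0.45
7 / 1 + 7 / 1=14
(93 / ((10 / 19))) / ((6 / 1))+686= 14309 / 20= 715.45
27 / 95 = 0.28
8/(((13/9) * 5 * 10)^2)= 162/105625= 0.00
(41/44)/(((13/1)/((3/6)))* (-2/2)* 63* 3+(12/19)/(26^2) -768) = -131651/802775556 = -0.00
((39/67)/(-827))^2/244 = 1521/749118376564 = 0.00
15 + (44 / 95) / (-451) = 58421 / 3895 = 15.00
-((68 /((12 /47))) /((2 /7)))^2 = -31281649 /36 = -868934.69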